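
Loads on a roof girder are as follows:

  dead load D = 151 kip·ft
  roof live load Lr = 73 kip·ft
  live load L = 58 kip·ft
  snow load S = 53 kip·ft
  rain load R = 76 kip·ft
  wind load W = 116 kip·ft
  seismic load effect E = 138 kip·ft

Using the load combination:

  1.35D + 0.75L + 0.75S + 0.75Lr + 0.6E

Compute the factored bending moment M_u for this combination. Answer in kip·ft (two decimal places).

424.65 kip·ft

1.35(151) + 0.75(58) + 0.75(53) + 0.75(73) + 0.6(138) = 203.85 + 43.50 + 39.75 + 54.75 + 82.80 = 424.65
M_u = 424.65 kip·ft.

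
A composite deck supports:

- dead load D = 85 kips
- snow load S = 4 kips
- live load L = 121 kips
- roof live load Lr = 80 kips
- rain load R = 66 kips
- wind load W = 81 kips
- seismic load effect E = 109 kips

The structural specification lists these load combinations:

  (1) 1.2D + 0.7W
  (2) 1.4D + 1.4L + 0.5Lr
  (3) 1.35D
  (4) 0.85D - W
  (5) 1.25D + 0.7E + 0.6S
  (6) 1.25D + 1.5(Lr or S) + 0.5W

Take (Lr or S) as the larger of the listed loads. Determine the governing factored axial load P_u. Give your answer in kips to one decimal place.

328.4 kips

(Lr or S) → Lr = 80 kips.
(1) 1.2(85) + 0.7(81) = 102.0 + 56.7 = 158.7
(2) 1.4(85) + 1.4(121) + 0.5(80) = 119.0 + 169.4 + 40.0 = 328.4
(3) 1.35(85) = 114.8
(4) 0.85(85) - 1.0(81) = -8.8
(5) 1.25(85) + 0.7(109) + 0.6(4) = 106.3 + 76.3 + 2.4 = 185.0
(6) 1.25(85) + 1.5(80) + 0.5(81) = 106.3 + 120.0 + 40.5 = 266.8
Maximum is from combination 2.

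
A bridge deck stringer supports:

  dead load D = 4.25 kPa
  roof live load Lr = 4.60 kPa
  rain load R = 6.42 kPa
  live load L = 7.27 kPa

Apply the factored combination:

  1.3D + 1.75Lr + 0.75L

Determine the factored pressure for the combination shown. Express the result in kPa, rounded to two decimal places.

1.3(4.25) + 1.75(4.60) + 0.75(7.27) = 19.03
p_u = 19.03 kPa.

19.03 kPa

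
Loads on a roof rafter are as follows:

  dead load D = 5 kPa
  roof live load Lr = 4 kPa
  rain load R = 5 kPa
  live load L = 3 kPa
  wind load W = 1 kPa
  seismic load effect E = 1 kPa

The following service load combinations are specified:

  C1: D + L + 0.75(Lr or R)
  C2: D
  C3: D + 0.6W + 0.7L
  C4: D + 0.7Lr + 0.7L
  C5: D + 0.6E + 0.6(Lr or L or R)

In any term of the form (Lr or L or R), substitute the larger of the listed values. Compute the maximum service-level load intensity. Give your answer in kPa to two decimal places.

11.75 kPa

(Lr or R) → R = 5 kPa; (Lr or L or R) → R = 5 kPa.
C1: 1.0(5) + 1.0(3) + 0.75(5) = 5.00 + 3.00 + 3.75 = 11.75
C2: 1.0(5) = 5.00
C3: 1.0(5) + 0.6(1) + 0.7(3) = 5.00 + 0.60 + 2.10 = 7.70
C4: 1.0(5) + 0.7(4) + 0.7(3) = 5.00 + 2.80 + 2.10 = 9.90
C5: 1.0(5) + 0.6(1) + 0.6(5) = 5.00 + 0.60 + 3.00 = 8.60
Maximum is from combination 1.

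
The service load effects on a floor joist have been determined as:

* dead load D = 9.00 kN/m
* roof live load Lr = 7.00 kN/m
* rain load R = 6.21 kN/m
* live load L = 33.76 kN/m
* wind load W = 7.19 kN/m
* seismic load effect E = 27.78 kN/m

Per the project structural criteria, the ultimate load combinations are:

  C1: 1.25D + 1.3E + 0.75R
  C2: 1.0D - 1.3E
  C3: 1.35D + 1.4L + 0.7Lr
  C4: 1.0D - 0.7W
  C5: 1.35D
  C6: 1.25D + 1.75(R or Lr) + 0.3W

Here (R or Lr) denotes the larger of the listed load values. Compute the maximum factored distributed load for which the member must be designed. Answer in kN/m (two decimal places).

64.31 kN/m

(R or Lr) → Lr = 7.00 kN/m.
C1: 1.25(9.00) + 1.3(27.78) + 0.75(6.21) = 11.25 + 36.11 + 4.66 = 52.02
C2: 1.0(9.00) - 1.3(27.78) = 9.00 - 36.11 = -27.11
C3: 1.35(9.00) + 1.4(33.76) + 0.7(7.00) = 12.15 + 47.26 + 4.90 = 64.31
C4: 1.0(9.00) - 0.7(7.19) = 9.00 - 5.03 = 3.97
C5: 1.35(9.00) = 12.15
C6: 1.25(9.00) + 1.75(7.00) + 0.3(7.19) = 11.25 + 12.25 + 2.16 = 25.66
Combination 3 governs: w_u = 64.31 kN/m.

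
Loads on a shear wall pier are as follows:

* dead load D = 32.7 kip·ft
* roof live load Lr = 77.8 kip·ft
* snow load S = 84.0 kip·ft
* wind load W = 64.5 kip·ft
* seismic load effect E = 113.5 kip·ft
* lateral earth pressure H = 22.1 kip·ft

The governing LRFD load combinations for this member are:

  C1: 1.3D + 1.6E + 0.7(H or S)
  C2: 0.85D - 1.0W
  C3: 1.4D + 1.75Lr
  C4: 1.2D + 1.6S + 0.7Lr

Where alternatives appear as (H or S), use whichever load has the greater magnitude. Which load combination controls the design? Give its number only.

Combination 1

(H or S) → S = 84.0 kip·ft.
C1: 1.3(32.7) + 1.6(113.5) + 0.7(84.0) = 42.51 + 181.60 + 58.80 = 282.91
C2: 0.85(32.7) - 1.0(64.5) = -36.71
C3: 1.4(32.7) + 1.75(77.8) = 45.78 + 136.15 = 181.93
C4: 1.2(32.7) + 1.6(84.0) + 0.7(77.8) = 39.24 + 134.40 + 54.46 = 228.10
The largest value is 282.91 kip·ft from combination 1.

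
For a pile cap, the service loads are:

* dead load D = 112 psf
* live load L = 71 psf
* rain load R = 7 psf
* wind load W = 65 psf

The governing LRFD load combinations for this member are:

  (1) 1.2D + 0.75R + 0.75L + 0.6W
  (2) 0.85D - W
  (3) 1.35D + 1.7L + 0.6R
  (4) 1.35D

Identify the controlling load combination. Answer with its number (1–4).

(1) 1.2(112) + 0.75(7) + 0.75(71) + 0.6(65) = 134.40 + 5.25 + 53.25 + 39.00 = 231.90
(2) 0.85(112) - 1.0(65) = 95.20 - 65.00 = 30.20
(3) 1.35(112) + 1.7(71) + 0.6(7) = 151.20 + 120.70 + 4.20 = 276.10
(4) 1.35(112) = 151.20
The largest value is 276.10 psf from combination 3.

Combination 3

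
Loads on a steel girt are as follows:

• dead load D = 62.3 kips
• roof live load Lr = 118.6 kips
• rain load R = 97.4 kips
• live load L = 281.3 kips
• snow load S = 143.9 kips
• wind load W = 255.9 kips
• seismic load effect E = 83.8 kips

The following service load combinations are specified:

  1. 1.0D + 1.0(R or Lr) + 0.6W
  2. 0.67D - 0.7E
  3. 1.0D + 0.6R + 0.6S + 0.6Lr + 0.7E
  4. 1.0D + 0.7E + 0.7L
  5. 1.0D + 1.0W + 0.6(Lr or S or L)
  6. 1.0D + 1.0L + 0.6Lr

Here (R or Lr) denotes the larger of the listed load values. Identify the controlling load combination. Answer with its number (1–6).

Combination 5

(R or Lr) → Lr = 118.6 kips; (Lr or S or L) → L = 281.3 kips.
1. 1.0(62.3) + 1.0(118.6) + 0.6(255.9) = 62.30 + 118.60 + 153.54 = 334.44
2. 0.67(62.3) - 0.7(83.8) = 41.74 - 58.66 = -16.92
3. 1.0(62.3) + 0.6(97.4) + 0.6(143.9) + 0.6(118.6) + 0.7(83.8) = 62.30 + 58.44 + 86.34 + 71.16 + 58.66 = 336.90
4. 1.0(62.3) + 0.7(83.8) + 0.7(281.3) = 62.30 + 58.66 + 196.91 = 317.87
5. 1.0(62.3) + 1.0(255.9) + 0.6(281.3) = 62.30 + 255.90 + 168.78 = 486.98
6. 1.0(62.3) + 1.0(281.3) + 0.6(118.6) = 62.30 + 281.30 + 71.16 = 414.76
The largest value is 486.98 kips from combination 5.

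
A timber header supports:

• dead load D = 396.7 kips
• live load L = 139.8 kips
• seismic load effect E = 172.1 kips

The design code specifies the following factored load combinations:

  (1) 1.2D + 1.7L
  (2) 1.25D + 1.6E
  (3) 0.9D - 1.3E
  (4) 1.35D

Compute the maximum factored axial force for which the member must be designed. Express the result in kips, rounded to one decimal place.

(1) 1.2(396.7) + 1.7(139.8) = 476.0 + 237.7 = 713.7
(2) 1.25(396.7) + 1.6(172.1) = 771.2
(3) 0.9(396.7) - 1.3(172.1) = 357.0 - 223.7 = 133.3
(4) 1.35(396.7) = 535.5
Combination 2 governs: P_u = 771.2 kips.

771.2 kips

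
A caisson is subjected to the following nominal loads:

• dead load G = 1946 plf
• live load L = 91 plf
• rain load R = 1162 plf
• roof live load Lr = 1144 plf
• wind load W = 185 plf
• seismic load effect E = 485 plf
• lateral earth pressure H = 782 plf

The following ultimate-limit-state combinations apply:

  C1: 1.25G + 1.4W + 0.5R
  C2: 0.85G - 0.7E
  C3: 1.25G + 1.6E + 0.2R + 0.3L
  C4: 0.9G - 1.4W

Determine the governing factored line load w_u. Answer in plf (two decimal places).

3468.20 plf

C1: 1.25(1946) + 1.4(185) + 0.5(1162) = 3272.50
C2: 0.85(1946) - 0.7(485) = 1314.60
C3: 1.25(1946) + 1.6(485) + 0.2(1162) + 0.3(91) = 3468.20
C4: 0.9(1946) - 1.4(185) = 1492.40
Combination 3 governs: w_u = 3468.20 plf.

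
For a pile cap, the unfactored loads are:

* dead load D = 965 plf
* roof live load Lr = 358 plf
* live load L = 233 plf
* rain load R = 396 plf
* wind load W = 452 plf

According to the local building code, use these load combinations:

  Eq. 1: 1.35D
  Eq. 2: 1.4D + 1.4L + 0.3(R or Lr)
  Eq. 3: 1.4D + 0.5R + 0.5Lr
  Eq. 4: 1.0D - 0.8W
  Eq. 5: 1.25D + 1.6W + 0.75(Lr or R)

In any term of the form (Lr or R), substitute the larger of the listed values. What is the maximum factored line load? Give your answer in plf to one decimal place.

2226.5 plf

(R or Lr) → R = 396 plf; (Lr or R) → R = 396 plf.
Eq. 1: 1.35(965) = 1302.8
Eq. 2: 1.4(965) + 1.4(233) + 0.3(396) = 1351.0 + 326.2 + 118.8 = 1796.0
Eq. 3: 1.4(965) + 0.5(396) + 0.5(358) = 1351.0 + 198.0 + 179.0 = 1728.0
Eq. 4: 1.0(965) - 0.8(452) = 965.0 - 361.6 = 603.4
Eq. 5: 1.25(965) + 1.6(452) + 0.75(396) = 1206.3 + 723.2 + 297.0 = 2226.5
Maximum is from combination 5.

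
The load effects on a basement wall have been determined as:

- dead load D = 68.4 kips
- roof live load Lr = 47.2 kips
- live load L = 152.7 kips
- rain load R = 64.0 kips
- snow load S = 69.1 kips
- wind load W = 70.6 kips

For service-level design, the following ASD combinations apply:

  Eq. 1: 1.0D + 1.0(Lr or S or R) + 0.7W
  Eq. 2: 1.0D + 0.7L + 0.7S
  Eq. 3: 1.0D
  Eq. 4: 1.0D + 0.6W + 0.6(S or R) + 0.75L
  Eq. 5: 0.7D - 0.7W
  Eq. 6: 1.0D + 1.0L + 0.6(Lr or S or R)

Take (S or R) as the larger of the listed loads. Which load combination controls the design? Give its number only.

Combination 4

(Lr or S or R) → S = 69.1 kips; (S or R) → S = 69.1 kips.
Eq. 1: 1.0(68.4) + 1.0(69.1) + 0.7(70.6) = 186.92
Eq. 2: 1.0(68.4) + 0.7(152.7) + 0.7(69.1) = 223.66
Eq. 3: 1.0(68.4) = 68.40
Eq. 4: 1.0(68.4) + 0.6(70.6) + 0.6(69.1) + 0.75(152.7) = 266.75
Eq. 5: 0.7(68.4) - 0.7(70.6) = -1.54
Eq. 6: 1.0(68.4) + 1.0(152.7) + 0.6(69.1) = 262.56
The largest value is 266.75 kips from combination 4.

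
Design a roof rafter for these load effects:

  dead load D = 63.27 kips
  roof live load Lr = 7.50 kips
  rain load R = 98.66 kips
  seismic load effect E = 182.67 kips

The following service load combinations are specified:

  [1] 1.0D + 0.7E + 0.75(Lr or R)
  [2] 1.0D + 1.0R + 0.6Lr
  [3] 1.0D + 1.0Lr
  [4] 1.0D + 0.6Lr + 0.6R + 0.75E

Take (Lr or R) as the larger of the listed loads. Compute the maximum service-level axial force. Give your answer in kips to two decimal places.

265.13 kips

(Lr or R) → R = 98.66 kips.
[1] 1.0(63.27) + 0.7(182.67) + 0.75(98.66) = 265.13
[2] 1.0(63.27) + 1.0(98.66) + 0.6(7.50) = 63.27 + 98.66 + 4.50 = 166.43
[3] 1.0(63.27) + 1.0(7.50) = 63.27 + 7.50 = 70.77
[4] 1.0(63.27) + 0.6(7.50) + 0.6(98.66) + 0.75(182.67) = 63.27 + 4.50 + 59.20 + 137.00 = 263.97
Combination 1 governs: P = 265.13 kips.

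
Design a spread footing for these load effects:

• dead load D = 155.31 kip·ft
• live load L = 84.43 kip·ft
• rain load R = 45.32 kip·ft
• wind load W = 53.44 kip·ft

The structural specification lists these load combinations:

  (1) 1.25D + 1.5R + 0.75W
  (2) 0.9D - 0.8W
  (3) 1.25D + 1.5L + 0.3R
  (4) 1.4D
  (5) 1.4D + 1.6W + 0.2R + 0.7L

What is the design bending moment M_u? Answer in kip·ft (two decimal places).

(1) 1.25(155.31) + 1.5(45.32) + 0.75(53.44) = 302.20
(2) 0.9(155.31) - 0.8(53.44) = 97.03
(3) 1.25(155.31) + 1.5(84.43) + 0.3(45.32) = 334.38
(4) 1.4(155.31) = 217.43
(5) 1.4(155.31) + 1.6(53.44) + 0.2(45.32) + 0.7(84.43) = 371.10
Maximum is from combination 5.

371.10 kip·ft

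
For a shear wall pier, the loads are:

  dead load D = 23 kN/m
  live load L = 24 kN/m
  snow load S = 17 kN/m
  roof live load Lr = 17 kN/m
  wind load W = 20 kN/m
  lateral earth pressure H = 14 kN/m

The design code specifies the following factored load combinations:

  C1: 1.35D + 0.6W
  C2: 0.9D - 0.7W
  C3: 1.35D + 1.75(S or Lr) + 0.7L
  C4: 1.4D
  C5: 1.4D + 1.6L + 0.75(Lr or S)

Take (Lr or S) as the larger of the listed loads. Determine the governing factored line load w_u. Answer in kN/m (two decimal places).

83.35 kN/m

(S or Lr) → S = 17 kN/m; (Lr or S) → Lr = 17 kN/m.
C1: 1.35(23) + 0.6(20) = 31.05 + 12.00 = 43.05
C2: 0.9(23) - 0.7(20) = 20.70 - 14.00 = 6.70
C3: 1.35(23) + 1.75(17) + 0.7(24) = 31.05 + 29.75 + 16.80 = 77.60
C4: 1.4(23) = 32.20
C5: 1.4(23) + 1.6(24) + 0.75(17) = 32.20 + 38.40 + 12.75 = 83.35
Maximum is from combination 5.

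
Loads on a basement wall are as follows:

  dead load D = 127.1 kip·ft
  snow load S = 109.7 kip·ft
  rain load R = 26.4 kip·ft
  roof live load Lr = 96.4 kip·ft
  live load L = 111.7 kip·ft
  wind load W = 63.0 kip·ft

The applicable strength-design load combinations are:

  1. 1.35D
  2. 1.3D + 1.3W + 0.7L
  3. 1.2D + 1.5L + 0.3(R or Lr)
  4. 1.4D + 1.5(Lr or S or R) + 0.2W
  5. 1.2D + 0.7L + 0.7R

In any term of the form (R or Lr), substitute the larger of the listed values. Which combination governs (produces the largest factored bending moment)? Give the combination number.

Combination 4

(R or Lr) → Lr = 96.4 kip·ft; (Lr or S or R) → S = 109.7 kip·ft.
1. 1.35(127.1) = 171.6
2. 1.3(127.1) + 1.3(63.0) + 0.7(111.7) = 165.2 + 81.9 + 78.2 = 325.3
3. 1.2(127.1) + 1.5(111.7) + 0.3(96.4) = 152.5 + 167.6 + 28.9 = 349.0
4. 1.4(127.1) + 1.5(109.7) + 0.2(63.0) = 177.9 + 164.6 + 12.6 = 355.1
5. 1.2(127.1) + 0.7(111.7) + 0.7(26.4) = 152.5 + 78.2 + 18.5 = 249.2
The largest value is 355.1 kip·ft from combination 4.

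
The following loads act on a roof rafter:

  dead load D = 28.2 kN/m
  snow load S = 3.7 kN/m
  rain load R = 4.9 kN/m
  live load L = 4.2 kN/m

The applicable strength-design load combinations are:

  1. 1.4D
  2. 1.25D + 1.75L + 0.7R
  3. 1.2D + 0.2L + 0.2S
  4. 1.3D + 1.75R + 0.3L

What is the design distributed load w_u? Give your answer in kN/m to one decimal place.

46.5 kN/m

1. 1.4(28.2) = 39.5
2. 1.25(28.2) + 1.75(4.2) + 0.7(4.9) = 46.0
3. 1.2(28.2) + 0.2(4.2) + 0.2(3.7) = 35.4
4. 1.3(28.2) + 1.75(4.9) + 0.3(4.2) = 46.5
The controlling combination is 4, giving 46.5 kN/m.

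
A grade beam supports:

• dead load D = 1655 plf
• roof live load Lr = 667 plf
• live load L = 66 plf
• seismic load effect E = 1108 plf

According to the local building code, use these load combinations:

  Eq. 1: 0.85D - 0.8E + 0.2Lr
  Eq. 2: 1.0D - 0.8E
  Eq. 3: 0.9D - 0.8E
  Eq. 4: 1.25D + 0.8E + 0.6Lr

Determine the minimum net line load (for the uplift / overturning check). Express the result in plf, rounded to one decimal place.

Eq. 1: 0.85(1655) - 0.8(1108) + 0.2(667) = 1406.8 - 886.4 + 133.4 = 653.8
Eq. 2: 1.0(1655) - 0.8(1108) = 1655.0 - 886.4 = 768.6
Eq. 3: 0.9(1655) - 0.8(1108) = 1489.5 - 886.4 = 603.1
Eq. 4: 1.25(1655) + 0.8(1108) + 0.6(667) = 2068.8 + 886.4 + 400.2 = 3355.4
Combination 3 gives the minimum: 603.1 plf.

603.1 plf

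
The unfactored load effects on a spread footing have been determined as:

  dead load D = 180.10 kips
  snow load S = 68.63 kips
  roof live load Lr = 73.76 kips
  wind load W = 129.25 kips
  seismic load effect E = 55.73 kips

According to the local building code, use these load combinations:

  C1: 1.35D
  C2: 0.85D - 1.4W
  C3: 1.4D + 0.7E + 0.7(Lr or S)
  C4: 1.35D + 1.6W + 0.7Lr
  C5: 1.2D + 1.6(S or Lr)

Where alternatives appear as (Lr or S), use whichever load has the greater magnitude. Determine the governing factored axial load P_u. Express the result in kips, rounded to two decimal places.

(Lr or S) → Lr = 73.76 kips; (S or Lr) → Lr = 73.76 kips.
C1: 1.35(180.10) = 243.14
C2: 0.85(180.10) - 1.4(129.25) = -27.87
C3: 1.4(180.10) + 0.7(55.73) + 0.7(73.76) = 342.78
C4: 1.35(180.10) + 1.6(129.25) + 0.7(73.76) = 501.57
C5: 1.2(180.10) + 1.6(73.76) = 334.14
Maximum is from combination 4.

501.57 kips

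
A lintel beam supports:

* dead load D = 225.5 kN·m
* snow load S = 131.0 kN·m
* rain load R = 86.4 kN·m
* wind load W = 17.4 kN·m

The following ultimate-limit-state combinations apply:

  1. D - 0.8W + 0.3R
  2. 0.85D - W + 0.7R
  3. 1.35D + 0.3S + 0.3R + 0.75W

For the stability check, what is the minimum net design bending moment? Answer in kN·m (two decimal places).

1. 1.0(225.5) - 0.8(17.4) + 0.3(86.4) = 225.50 - 13.92 + 25.92 = 237.50
2. 0.85(225.5) - 1.0(17.4) + 0.7(86.4) = 191.68 - 17.40 + 60.48 = 234.76
3. 1.35(225.5) + 0.3(131.0) + 0.3(86.4) + 0.75(17.4) = 304.43 + 39.30 + 25.92 + 13.05 = 382.70
Combination 2 gives the minimum: 234.76 kN·m.

234.76 kN·m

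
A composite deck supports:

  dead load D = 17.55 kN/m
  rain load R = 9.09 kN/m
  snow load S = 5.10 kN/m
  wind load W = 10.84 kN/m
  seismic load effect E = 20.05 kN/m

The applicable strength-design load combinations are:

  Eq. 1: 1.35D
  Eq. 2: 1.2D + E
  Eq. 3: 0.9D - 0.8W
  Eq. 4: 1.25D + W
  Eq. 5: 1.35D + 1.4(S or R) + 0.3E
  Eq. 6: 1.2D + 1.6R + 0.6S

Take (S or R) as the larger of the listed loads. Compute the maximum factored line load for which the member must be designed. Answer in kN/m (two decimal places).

(S or R) → R = 9.09 kN/m.
Eq. 1: 1.35(17.55) = 23.69
Eq. 2: 1.2(17.55) + 1.0(20.05) = 21.06 + 20.05 = 41.11
Eq. 3: 0.9(17.55) - 0.8(10.84) = 7.12
Eq. 4: 1.25(17.55) + 1.0(10.84) = 21.94 + 10.84 = 32.78
Eq. 5: 1.35(17.55) + 1.4(9.09) + 0.3(20.05) = 42.43
Eq. 6: 1.2(17.55) + 1.6(9.09) + 0.6(5.10) = 21.06 + 14.54 + 3.06 = 38.66
Maximum is from combination 5.

42.43 kN/m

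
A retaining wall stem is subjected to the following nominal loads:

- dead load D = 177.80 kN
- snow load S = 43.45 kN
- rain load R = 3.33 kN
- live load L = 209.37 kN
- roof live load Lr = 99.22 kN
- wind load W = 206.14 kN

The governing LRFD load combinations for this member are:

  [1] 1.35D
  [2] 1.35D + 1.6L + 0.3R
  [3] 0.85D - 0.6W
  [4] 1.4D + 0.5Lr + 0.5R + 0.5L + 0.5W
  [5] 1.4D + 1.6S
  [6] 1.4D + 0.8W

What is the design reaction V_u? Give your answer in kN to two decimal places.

576.02 kN

[1] 1.35(177.80) = 240.03
[2] 1.35(177.80) + 1.6(209.37) + 0.3(3.33) = 240.03 + 334.99 + 1.00 = 576.02
[3] 0.85(177.80) - 0.6(206.14) = 151.13 - 123.68 = 27.45
[4] 1.4(177.80) + 0.5(99.22) + 0.5(3.33) + 0.5(209.37) + 0.5(206.14) = 507.95
[5] 1.4(177.80) + 1.6(43.45) = 248.92 + 69.52 = 318.44
[6] 1.4(177.80) + 0.8(206.14) = 248.92 + 164.91 = 413.83
The controlling combination is 2, giving 576.02 kN.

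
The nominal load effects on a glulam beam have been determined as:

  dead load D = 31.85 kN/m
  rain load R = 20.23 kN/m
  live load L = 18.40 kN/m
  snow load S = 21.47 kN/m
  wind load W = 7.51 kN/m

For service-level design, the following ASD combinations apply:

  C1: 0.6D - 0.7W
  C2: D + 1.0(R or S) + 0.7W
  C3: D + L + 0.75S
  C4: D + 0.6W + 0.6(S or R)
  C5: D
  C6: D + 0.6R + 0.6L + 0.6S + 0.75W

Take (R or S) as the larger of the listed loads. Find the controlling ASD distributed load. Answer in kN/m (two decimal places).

(R or S) → S = 21.47 kN/m; (S or R) → S = 21.47 kN/m.
C1: 0.6(31.85) - 0.7(7.51) = 13.85
C2: 1.0(31.85) + 1.0(21.47) + 0.7(7.51) = 58.58
C3: 1.0(31.85) + 1.0(18.40) + 0.75(21.47) = 66.35
C4: 1.0(31.85) + 0.6(7.51) + 0.6(21.47) = 49.24
C5: 1.0(31.85) = 31.85
C6: 1.0(31.85) + 0.6(20.23) + 0.6(18.40) + 0.6(21.47) + 0.75(7.51) = 73.54
Maximum is from combination 6.

73.54 kN/m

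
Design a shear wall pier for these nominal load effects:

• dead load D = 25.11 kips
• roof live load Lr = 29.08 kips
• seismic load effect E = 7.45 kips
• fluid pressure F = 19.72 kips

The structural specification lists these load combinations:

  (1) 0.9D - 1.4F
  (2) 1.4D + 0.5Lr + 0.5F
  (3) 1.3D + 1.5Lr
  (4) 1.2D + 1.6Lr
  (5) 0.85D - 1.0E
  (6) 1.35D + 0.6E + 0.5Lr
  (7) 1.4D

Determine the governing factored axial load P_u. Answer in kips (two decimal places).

76.66 kips

(1) 0.9(25.11) - 1.4(19.72) = -5.01
(2) 1.4(25.11) + 0.5(29.08) + 0.5(19.72) = 59.55
(3) 1.3(25.11) + 1.5(29.08) = 76.26
(4) 1.2(25.11) + 1.6(29.08) = 76.66
(5) 0.85(25.11) - 1.0(7.45) = 13.89
(6) 1.35(25.11) + 0.6(7.45) + 0.5(29.08) = 52.91
(7) 1.4(25.11) = 35.15
Combination 4 governs: P_u = 76.66 kips.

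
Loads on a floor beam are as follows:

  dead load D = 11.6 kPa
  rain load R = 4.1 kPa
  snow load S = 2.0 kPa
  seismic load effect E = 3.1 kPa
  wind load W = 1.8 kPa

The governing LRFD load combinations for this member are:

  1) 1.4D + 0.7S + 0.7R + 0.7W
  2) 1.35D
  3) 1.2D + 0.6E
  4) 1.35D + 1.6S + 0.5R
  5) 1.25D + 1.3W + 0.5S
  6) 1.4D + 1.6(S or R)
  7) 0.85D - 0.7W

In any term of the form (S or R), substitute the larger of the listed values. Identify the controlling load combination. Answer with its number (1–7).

Combination 6

(S or R) → R = 4.1 kPa.
1) 1.4(11.6) + 0.7(2.0) + 0.7(4.1) + 0.7(1.8) = 16.2 + 1.4 + 2.9 + 1.3 = 21.8
2) 1.35(11.6) = 15.7
3) 1.2(11.6) + 0.6(3.1) = 13.9 + 1.9 = 15.8
4) 1.35(11.6) + 1.6(2.0) + 0.5(4.1) = 20.9
5) 1.25(11.6) + 1.3(1.8) + 0.5(2.0) = 14.5 + 2.3 + 1.0 = 17.8
6) 1.4(11.6) + 1.6(4.1) = 16.2 + 6.6 = 22.8
7) 0.85(11.6) - 0.7(1.8) = 9.9 - 1.3 = 8.6
The largest value is 22.8 kPa from combination 6.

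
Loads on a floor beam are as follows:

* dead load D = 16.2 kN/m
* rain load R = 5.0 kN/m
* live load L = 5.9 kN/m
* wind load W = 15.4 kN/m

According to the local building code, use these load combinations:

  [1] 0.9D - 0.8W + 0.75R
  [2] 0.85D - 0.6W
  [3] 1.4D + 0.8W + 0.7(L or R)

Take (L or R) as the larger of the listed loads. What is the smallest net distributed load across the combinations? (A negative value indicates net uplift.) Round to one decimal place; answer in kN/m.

(L or R) → L = 5.9 kN/m.
[1] 0.9(16.2) - 0.8(15.4) + 0.75(5.0) = 6.0
[2] 0.85(16.2) - 0.6(15.4) = 4.5
[3] 1.4(16.2) + 0.8(15.4) + 0.7(5.9) = 22.7 + 12.3 + 4.1 = 39.1
Combination 2 gives the minimum: 4.5 kN/m.

4.5 kN/m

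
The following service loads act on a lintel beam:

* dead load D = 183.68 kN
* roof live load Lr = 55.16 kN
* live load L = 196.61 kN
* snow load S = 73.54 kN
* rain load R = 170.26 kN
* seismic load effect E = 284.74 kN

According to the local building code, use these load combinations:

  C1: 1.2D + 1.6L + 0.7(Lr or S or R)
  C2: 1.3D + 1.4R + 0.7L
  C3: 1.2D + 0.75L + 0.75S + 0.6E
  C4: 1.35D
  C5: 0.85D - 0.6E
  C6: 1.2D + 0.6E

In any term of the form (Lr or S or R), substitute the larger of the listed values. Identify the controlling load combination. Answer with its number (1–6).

Combination 1

(Lr or S or R) → R = 170.26 kN.
C1: 1.2(183.68) + 1.6(196.61) + 0.7(170.26) = 654.17
C2: 1.3(183.68) + 1.4(170.26) + 0.7(196.61) = 614.78
C3: 1.2(183.68) + 0.75(196.61) + 0.75(73.54) + 0.6(284.74) = 593.87
C4: 1.35(183.68) = 247.97
C5: 0.85(183.68) - 0.6(284.74) = -14.72
C6: 1.2(183.68) + 0.6(284.74) = 220.42 + 170.84 = 391.26
The largest value is 654.17 kN from combination 1.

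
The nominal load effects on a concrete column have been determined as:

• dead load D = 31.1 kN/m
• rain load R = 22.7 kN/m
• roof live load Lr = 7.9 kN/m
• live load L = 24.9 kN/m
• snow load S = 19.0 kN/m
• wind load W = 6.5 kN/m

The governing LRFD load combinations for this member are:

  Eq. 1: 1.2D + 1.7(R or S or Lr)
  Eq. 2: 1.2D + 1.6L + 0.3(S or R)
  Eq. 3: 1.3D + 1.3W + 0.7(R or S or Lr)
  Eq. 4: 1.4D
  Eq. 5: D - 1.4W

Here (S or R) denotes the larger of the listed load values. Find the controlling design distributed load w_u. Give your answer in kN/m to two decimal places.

(R or S or Lr) → R = 22.7 kN/m; (S or R) → R = 22.7 kN/m.
Eq. 1: 1.2(31.1) + 1.7(22.7) = 37.32 + 38.59 = 75.91
Eq. 2: 1.2(31.1) + 1.6(24.9) + 0.3(22.7) = 37.32 + 39.84 + 6.81 = 83.97
Eq. 3: 1.3(31.1) + 1.3(6.5) + 0.7(22.7) = 40.43 + 8.45 + 15.89 = 64.77
Eq. 4: 1.4(31.1) = 43.54
Eq. 5: 1.0(31.1) - 1.4(6.5) = 31.10 - 9.10 = 22.00
The controlling combination is 2, giving 83.97 kN/m.

83.97 kN/m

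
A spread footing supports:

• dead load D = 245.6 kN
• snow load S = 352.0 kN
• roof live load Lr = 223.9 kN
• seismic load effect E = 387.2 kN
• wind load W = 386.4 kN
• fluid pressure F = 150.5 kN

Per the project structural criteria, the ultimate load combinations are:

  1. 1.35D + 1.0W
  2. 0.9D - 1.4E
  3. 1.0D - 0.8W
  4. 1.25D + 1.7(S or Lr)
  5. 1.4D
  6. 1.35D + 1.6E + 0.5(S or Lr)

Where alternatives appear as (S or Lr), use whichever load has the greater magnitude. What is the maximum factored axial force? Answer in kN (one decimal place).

(S or Lr) → S = 352.0 kN.
1. 1.35(245.6) + 1.0(386.4) = 331.6 + 386.4 = 718.0
2. 0.9(245.6) - 1.4(387.2) = -321.0
3. 1.0(245.6) - 0.8(386.4) = 245.6 - 309.1 = -63.5
4. 1.25(245.6) + 1.7(352.0) = 307.0 + 598.4 = 905.4
5. 1.4(245.6) = 343.8
6. 1.35(245.6) + 1.6(387.2) + 0.5(352.0) = 331.6 + 619.5 + 176.0 = 1127.1
Maximum is from combination 6.

1127.1 kN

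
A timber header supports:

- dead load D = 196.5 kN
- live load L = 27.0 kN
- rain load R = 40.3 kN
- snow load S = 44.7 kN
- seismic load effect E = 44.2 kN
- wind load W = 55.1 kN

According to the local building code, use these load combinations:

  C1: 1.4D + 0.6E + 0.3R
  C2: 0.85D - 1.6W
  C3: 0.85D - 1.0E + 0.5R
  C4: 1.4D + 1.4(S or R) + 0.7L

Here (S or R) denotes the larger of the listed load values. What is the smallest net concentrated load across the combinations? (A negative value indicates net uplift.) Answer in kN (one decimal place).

(S or R) → S = 44.7 kN.
C1: 1.4(196.5) + 0.6(44.2) + 0.3(40.3) = 275.1 + 26.5 + 12.1 = 313.7
C2: 0.85(196.5) - 1.6(55.1) = 78.9
C3: 0.85(196.5) - 1.0(44.2) + 0.5(40.3) = 167.0 - 44.2 + 20.2 = 143.0
C4: 1.4(196.5) + 1.4(44.7) + 0.7(27.0) = 275.1 + 62.6 + 18.9 = 356.6
Combination 2 gives the minimum: 78.9 kN.

78.9 kN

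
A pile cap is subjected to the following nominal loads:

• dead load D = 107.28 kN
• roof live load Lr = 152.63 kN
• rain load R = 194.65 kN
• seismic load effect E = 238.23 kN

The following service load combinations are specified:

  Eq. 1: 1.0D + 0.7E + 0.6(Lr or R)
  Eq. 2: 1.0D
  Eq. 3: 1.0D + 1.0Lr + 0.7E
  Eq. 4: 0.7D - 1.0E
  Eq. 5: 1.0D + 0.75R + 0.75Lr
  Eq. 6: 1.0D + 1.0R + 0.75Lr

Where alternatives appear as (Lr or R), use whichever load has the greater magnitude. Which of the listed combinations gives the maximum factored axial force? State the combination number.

Combination 3

(Lr or R) → R = 194.65 kN.
Eq. 1: 1.0(107.28) + 0.7(238.23) + 0.6(194.65) = 390.83
Eq. 2: 1.0(107.28) = 107.28
Eq. 3: 1.0(107.28) + 1.0(152.63) + 0.7(238.23) = 426.67
Eq. 4: 0.7(107.28) - 1.0(238.23) = -163.13
Eq. 5: 1.0(107.28) + 0.75(194.65) + 0.75(152.63) = 367.74
Eq. 6: 1.0(107.28) + 1.0(194.65) + 0.75(152.63) = 416.40
The largest value is 426.67 kN from combination 3.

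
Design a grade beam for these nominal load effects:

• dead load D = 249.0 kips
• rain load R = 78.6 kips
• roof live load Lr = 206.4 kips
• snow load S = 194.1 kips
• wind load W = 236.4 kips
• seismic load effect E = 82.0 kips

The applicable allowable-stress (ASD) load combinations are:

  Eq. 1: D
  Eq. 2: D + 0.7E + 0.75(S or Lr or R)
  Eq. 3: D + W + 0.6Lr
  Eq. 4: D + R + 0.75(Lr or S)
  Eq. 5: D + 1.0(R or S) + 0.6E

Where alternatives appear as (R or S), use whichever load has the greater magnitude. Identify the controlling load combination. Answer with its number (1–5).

(S or Lr or R) → Lr = 206.4 kips; (Lr or S) → Lr = 206.4 kips; (R or S) → S = 194.1 kips.
Eq. 1: 1.0(249.0) = 249.0
Eq. 2: 1.0(249.0) + 0.7(82.0) + 0.75(206.4) = 249.0 + 57.4 + 154.8 = 461.2
Eq. 3: 1.0(249.0) + 1.0(236.4) + 0.6(206.4) = 249.0 + 236.4 + 123.8 = 609.2
Eq. 4: 1.0(249.0) + 1.0(78.6) + 0.75(206.4) = 249.0 + 78.6 + 154.8 = 482.4
Eq. 5: 1.0(249.0) + 1.0(194.1) + 0.6(82.0) = 249.0 + 194.1 + 49.2 = 492.3
The largest value is 609.2 kips from combination 3.

Combination 3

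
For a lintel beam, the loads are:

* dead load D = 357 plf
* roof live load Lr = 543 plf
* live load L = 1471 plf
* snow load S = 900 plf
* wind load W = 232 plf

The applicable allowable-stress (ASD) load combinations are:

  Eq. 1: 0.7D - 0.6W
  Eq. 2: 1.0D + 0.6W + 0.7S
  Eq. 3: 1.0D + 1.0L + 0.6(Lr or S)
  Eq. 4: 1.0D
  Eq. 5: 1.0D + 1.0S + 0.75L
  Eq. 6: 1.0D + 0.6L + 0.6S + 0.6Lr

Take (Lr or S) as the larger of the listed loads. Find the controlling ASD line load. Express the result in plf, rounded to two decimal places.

2368.00 plf

(Lr or S) → S = 900 plf.
Eq. 1: 0.7(357) - 0.6(232) = 249.90 - 139.20 = 110.70
Eq. 2: 1.0(357) + 0.6(232) + 0.7(900) = 357.00 + 139.20 + 630.00 = 1126.20
Eq. 3: 1.0(357) + 1.0(1471) + 0.6(900) = 357.00 + 1471.00 + 540.00 = 2368.00
Eq. 4: 1.0(357) = 357.00
Eq. 5: 1.0(357) + 1.0(900) + 0.75(1471) = 357.00 + 900.00 + 1103.25 = 2360.25
Eq. 6: 1.0(357) + 0.6(1471) + 0.6(900) + 0.6(543) = 357.00 + 882.60 + 540.00 + 325.80 = 2105.40
Maximum is from combination 3.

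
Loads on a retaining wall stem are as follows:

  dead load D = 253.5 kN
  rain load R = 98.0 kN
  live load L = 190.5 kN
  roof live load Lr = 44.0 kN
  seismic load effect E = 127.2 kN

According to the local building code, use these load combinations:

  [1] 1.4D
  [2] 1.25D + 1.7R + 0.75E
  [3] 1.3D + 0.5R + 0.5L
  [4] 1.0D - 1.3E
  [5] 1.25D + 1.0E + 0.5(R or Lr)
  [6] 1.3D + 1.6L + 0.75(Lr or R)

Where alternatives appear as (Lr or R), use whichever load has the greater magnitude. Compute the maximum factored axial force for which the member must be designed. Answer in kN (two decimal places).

707.85 kN

(R or Lr) → R = 98.0 kN; (Lr or R) → R = 98.0 kN.
[1] 1.4(253.5) = 354.90
[2] 1.25(253.5) + 1.7(98.0) + 0.75(127.2) = 316.88 + 166.60 + 95.40 = 578.88
[3] 1.3(253.5) + 0.5(98.0) + 0.5(190.5) = 329.55 + 49.00 + 95.25 = 473.80
[4] 1.0(253.5) - 1.3(127.2) = 253.50 - 165.36 = 88.14
[5] 1.25(253.5) + 1.0(127.2) + 0.5(98.0) = 316.88 + 127.20 + 49.00 = 493.08
[6] 1.3(253.5) + 1.6(190.5) + 0.75(98.0) = 329.55 + 304.80 + 73.50 = 707.85
The controlling combination is 6, giving 707.85 kN.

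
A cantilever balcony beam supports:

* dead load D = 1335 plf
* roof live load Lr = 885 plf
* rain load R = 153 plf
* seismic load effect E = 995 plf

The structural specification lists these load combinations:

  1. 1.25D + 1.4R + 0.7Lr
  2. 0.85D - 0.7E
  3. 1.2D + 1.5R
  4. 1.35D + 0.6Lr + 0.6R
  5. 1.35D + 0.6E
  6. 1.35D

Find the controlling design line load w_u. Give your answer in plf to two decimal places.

2502.45 plf

1. 1.25(1335) + 1.4(153) + 0.7(885) = 1668.75 + 214.20 + 619.50 = 2502.45
2. 0.85(1335) - 0.7(995) = 1134.75 - 696.50 = 438.25
3. 1.2(1335) + 1.5(153) = 1602.00 + 229.50 = 1831.50
4. 1.35(1335) + 0.6(885) + 0.6(153) = 1802.25 + 531.00 + 91.80 = 2425.05
5. 1.35(1335) + 0.6(995) = 1802.25 + 597.00 = 2399.25
6. 1.35(1335) = 1802.25
The controlling combination is 1, giving 2502.45 plf.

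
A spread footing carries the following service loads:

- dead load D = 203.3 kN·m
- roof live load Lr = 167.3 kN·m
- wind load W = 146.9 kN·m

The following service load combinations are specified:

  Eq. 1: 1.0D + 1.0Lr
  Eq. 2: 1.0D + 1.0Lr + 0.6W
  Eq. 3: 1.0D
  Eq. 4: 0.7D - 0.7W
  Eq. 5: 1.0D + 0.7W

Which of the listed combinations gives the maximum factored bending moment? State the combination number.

Combination 2

Eq. 1: 1.0(203.3) + 1.0(167.3) = 370.6
Eq. 2: 1.0(203.3) + 1.0(167.3) + 0.6(146.9) = 458.7
Eq. 3: 1.0(203.3) = 203.3
Eq. 4: 0.7(203.3) - 0.7(146.9) = 39.5
Eq. 5: 1.0(203.3) + 0.7(146.9) = 306.1
The largest value is 458.7 kN·m from combination 2.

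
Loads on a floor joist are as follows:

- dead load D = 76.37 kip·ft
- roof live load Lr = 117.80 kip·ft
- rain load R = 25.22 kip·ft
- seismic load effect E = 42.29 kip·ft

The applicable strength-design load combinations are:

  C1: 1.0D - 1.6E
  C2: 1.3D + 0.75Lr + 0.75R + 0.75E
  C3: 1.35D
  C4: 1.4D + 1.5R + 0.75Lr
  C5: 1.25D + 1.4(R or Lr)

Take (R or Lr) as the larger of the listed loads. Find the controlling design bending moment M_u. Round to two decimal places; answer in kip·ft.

(R or Lr) → Lr = 117.80 kip·ft.
C1: 1.0(76.37) - 1.6(42.29) = 76.37 - 67.66 = 8.71
C2: 1.3(76.37) + 0.75(117.80) + 0.75(25.22) + 0.75(42.29) = 238.26
C3: 1.35(76.37) = 103.10
C4: 1.4(76.37) + 1.5(25.22) + 0.75(117.80) = 106.92 + 37.83 + 88.35 = 233.10
C5: 1.25(76.37) + 1.4(117.80) = 95.46 + 164.92 = 260.38
The controlling combination is 5, giving 260.38 kip·ft.

260.38 kip·ft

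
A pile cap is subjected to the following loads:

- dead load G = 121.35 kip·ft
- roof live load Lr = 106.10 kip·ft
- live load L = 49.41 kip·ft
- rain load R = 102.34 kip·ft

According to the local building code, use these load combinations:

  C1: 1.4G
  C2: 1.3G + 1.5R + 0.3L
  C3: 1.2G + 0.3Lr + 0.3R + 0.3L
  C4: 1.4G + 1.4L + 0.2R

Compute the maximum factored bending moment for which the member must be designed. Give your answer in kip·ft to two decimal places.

C1: 1.4(121.35) = 169.89
C2: 1.3(121.35) + 1.5(102.34) + 0.3(49.41) = 157.76 + 153.51 + 14.82 = 326.09
C3: 1.2(121.35) + 0.3(106.10) + 0.3(102.34) + 0.3(49.41) = 222.98
C4: 1.4(121.35) + 1.4(49.41) + 0.2(102.34) = 169.89 + 69.17 + 20.47 = 259.53
Combination 2 governs: M_u = 326.09 kip·ft.

326.09 kip·ft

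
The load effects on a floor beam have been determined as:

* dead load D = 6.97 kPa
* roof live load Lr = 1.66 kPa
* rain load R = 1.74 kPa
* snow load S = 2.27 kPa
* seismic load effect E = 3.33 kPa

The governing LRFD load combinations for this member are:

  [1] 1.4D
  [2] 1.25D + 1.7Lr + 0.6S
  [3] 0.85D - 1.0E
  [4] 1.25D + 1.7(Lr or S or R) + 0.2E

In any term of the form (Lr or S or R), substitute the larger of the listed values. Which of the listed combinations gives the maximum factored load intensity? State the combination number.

(Lr or S or R) → S = 2.27 kPa.
[1] 1.4(6.97) = 9.76
[2] 1.25(6.97) + 1.7(1.66) + 0.6(2.27) = 12.90
[3] 0.85(6.97) - 1.0(3.33) = 5.92 - 3.33 = 2.59
[4] 1.25(6.97) + 1.7(2.27) + 0.2(3.33) = 8.71 + 3.86 + 0.67 = 13.24
The largest value is 13.24 kPa from combination 4.

Combination 4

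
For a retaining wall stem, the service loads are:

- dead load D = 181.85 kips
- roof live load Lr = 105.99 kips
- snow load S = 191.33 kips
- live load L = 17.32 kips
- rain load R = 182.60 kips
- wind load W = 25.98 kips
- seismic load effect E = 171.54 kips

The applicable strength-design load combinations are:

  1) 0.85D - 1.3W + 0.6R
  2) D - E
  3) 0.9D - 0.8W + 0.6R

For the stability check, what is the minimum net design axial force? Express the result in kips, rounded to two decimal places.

1) 0.85(181.85) - 1.3(25.98) + 0.6(182.60) = 154.57 - 33.77 + 109.56 = 230.36
2) 1.0(181.85) - 1.0(171.54) = 181.85 - 171.54 = 10.31
3) 0.9(181.85) - 0.8(25.98) + 0.6(182.60) = 252.44
Combination 2 gives the minimum: 10.31 kips.

10.31 kips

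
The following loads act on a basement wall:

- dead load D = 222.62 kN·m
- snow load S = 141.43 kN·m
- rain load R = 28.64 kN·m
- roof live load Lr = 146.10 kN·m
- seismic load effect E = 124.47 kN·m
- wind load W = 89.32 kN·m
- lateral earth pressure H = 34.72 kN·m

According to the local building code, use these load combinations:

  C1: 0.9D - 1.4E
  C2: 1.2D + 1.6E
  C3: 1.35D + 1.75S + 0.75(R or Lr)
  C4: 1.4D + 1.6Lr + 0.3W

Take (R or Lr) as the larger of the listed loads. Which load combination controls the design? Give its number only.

Combination 3

(R or Lr) → Lr = 146.10 kN·m.
C1: 0.9(222.62) - 1.4(124.47) = 26.10
C2: 1.2(222.62) + 1.6(124.47) = 466.30
C3: 1.35(222.62) + 1.75(141.43) + 0.75(146.10) = 657.61
C4: 1.4(222.62) + 1.6(146.10) + 0.3(89.32) = 572.22
The largest value is 657.61 kN·m from combination 3.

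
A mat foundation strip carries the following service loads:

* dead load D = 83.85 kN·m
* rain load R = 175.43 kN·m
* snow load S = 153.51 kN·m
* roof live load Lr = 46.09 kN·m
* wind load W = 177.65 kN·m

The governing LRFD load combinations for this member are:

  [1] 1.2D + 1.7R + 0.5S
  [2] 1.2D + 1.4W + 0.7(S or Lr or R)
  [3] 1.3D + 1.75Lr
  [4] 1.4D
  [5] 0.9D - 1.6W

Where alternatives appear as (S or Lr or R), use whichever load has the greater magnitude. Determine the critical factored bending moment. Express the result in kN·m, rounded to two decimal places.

475.61 kN·m

(S or Lr or R) → R = 175.43 kN·m.
[1] 1.2(83.85) + 1.7(175.43) + 0.5(153.51) = 100.62 + 298.23 + 76.76 = 475.61
[2] 1.2(83.85) + 1.4(177.65) + 0.7(175.43) = 100.62 + 248.71 + 122.80 = 472.13
[3] 1.3(83.85) + 1.75(46.09) = 189.66
[4] 1.4(83.85) = 117.39
[5] 0.9(83.85) - 1.6(177.65) = -208.78
Combination 1 governs: M_u = 475.61 kN·m.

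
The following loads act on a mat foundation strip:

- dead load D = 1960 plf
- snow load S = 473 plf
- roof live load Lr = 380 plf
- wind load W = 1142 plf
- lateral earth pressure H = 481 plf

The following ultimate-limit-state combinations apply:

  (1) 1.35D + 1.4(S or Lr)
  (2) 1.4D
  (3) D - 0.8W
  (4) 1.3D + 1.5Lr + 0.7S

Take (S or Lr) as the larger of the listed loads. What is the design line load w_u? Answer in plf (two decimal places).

(S or Lr) → S = 473 plf.
(1) 1.35(1960) + 1.4(473) = 2646.00 + 662.20 = 3308.20
(2) 1.4(1960) = 2744.00
(3) 1.0(1960) - 0.8(1142) = 1960.00 - 913.60 = 1046.40
(4) 1.3(1960) + 1.5(380) + 0.7(473) = 2548.00 + 570.00 + 331.10 = 3449.10
Maximum is from combination 4.

3449.10 plf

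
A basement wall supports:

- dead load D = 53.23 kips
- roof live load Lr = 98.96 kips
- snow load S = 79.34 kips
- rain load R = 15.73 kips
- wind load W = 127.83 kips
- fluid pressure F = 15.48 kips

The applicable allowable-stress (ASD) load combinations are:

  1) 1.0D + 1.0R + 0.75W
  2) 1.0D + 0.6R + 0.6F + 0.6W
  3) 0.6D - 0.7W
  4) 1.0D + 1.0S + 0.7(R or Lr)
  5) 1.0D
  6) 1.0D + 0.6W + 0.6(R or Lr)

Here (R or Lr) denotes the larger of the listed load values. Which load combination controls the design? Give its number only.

(R or Lr) → Lr = 98.96 kips.
1) 1.0(53.23) + 1.0(15.73) + 0.75(127.83) = 53.23 + 15.73 + 95.87 = 164.83
2) 1.0(53.23) + 0.6(15.73) + 0.6(15.48) + 0.6(127.83) = 148.65
3) 0.6(53.23) - 0.7(127.83) = 31.94 - 89.48 = -57.54
4) 1.0(53.23) + 1.0(79.34) + 0.7(98.96) = 53.23 + 79.34 + 69.27 = 201.84
5) 1.0(53.23) = 53.23
6) 1.0(53.23) + 0.6(127.83) + 0.6(98.96) = 189.30
The largest value is 201.84 kips from combination 4.

Combination 4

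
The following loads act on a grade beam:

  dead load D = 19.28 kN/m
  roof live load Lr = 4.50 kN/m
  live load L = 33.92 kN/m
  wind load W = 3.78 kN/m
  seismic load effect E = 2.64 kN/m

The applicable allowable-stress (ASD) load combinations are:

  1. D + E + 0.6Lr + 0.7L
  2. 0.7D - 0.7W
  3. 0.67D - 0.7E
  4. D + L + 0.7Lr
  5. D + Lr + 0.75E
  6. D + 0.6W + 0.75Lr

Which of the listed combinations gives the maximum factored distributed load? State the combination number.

1. 1.0(19.28) + 1.0(2.64) + 0.6(4.50) + 0.7(33.92) = 19.28 + 2.64 + 2.70 + 23.74 = 48.36
2. 0.7(19.28) - 0.7(3.78) = 13.50 - 2.65 = 10.85
3. 0.67(19.28) - 0.7(2.64) = 12.92 - 1.85 = 11.07
4. 1.0(19.28) + 1.0(33.92) + 0.7(4.50) = 19.28 + 33.92 + 3.15 = 56.35
5. 1.0(19.28) + 1.0(4.50) + 0.75(2.64) = 19.28 + 4.50 + 1.98 = 25.76
6. 1.0(19.28) + 0.6(3.78) + 0.75(4.50) = 24.92
The largest value is 56.35 kN/m from combination 4.

Combination 4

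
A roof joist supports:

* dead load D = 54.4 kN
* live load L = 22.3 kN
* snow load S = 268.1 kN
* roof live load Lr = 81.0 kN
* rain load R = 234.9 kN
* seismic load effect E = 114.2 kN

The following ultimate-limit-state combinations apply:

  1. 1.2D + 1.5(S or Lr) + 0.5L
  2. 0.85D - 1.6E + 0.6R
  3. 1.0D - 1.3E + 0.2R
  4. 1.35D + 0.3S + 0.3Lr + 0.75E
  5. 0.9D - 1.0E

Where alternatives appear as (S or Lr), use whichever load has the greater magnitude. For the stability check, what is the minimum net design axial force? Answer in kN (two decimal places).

-65.24 kN

(S or Lr) → S = 268.1 kN.
1. 1.2(54.4) + 1.5(268.1) + 0.5(22.3) = 65.28 + 402.15 + 11.15 = 478.58
2. 0.85(54.4) - 1.6(114.2) + 0.6(234.9) = 46.24 - 182.72 + 140.94 = 4.46
3. 1.0(54.4) - 1.3(114.2) + 0.2(234.9) = 54.40 - 148.46 + 46.98 = -47.08
4. 1.35(54.4) + 0.3(268.1) + 0.3(81.0) + 0.75(114.2) = 73.44 + 80.43 + 24.30 + 85.65 = 263.82
5. 0.9(54.4) - 1.0(114.2) = 48.96 - 114.20 = -65.24
Combination 5 gives the minimum: -65.24 kN.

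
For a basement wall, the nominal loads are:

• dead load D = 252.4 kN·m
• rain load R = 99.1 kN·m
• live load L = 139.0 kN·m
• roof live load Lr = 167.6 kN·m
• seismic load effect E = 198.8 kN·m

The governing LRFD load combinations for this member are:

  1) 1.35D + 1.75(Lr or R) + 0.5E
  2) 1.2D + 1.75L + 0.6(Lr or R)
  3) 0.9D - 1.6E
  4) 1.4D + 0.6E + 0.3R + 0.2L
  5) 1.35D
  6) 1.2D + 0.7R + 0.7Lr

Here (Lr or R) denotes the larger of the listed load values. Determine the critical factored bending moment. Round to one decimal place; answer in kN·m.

(Lr or R) → Lr = 167.6 kN·m.
1) 1.35(252.4) + 1.75(167.6) + 0.5(198.8) = 340.7 + 293.3 + 99.4 = 733.4
2) 1.2(252.4) + 1.75(139.0) + 0.6(167.6) = 646.7
3) 0.9(252.4) - 1.6(198.8) = 227.2 - 318.1 = -90.9
4) 1.4(252.4) + 0.6(198.8) + 0.3(99.1) + 0.2(139.0) = 353.4 + 119.3 + 29.7 + 27.8 = 530.2
5) 1.35(252.4) = 340.7
6) 1.2(252.4) + 0.7(99.1) + 0.7(167.6) = 302.9 + 69.4 + 117.3 = 489.6
The controlling combination is 1, giving 733.4 kN·m.

733.4 kN·m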